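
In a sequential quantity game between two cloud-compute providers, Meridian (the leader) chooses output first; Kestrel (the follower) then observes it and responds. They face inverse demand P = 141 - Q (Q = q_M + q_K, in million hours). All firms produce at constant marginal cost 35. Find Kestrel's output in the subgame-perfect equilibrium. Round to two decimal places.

26.50

Solve by backward induction. Given q_M, the follower Kestrel maximises π_K = (141 - q_M - q_K)q_K - 35q_K.
Follower FOC: 106 - q_M - 2q_K = 0, so q_K(q_M) = (106 - q_M)/2.
Meridian substitutes q_K(q_M) into its own profit: π_M = q_M(141 - q_M - (106 - q_M)/2) - 35q_M = (88 - (1/2)q_M)q_M - 35q_M.
Leader FOC: 53 - q_M = 0, so q_M = 53.
Then q_K = (106 - 53)/2 = 53/2.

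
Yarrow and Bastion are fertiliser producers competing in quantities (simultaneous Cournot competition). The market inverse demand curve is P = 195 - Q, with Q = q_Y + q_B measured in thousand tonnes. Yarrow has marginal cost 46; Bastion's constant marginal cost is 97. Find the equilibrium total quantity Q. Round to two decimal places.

82.33

Yarrow's profit: π_Y = (195 - Q)q_Y - (46q_Y). Setting ∂π_Y/∂q_Y = 0: 149 - 2q_Y - (q_B) = 0.
Bastion's first-order condition: 98 - 2q_B - (q_Y) = 0.
Rearranging gives the reaction functions q_Y = (149 - q_B)/2 and q_B = (98 - q_Y)/2.
Substituting one into the other gives q_Y = 200/3 and q_B = 47/3.
Total output Q = 200/3 + 47/3 = 247/3.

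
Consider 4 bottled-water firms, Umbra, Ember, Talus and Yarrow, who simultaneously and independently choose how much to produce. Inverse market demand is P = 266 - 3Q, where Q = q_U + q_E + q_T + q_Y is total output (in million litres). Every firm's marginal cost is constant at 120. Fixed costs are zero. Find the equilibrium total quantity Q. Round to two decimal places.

A representative firm's profit is π_i = q_i(266 - 3Q) - 120q_i.
First-order condition (treating rivals' output as given): 146 - 6q_i - 3·Σ_{j≠i} q_j = 0.
With identical firms every q_j equals q_i, so Σ_{j≠i} q_j = 3q_i and 146 = 15q_i, giving q_i = 146/15.
Total output Q = 146/15 + 146/15 + 146/15 + 146/15 = 584/15.

38.93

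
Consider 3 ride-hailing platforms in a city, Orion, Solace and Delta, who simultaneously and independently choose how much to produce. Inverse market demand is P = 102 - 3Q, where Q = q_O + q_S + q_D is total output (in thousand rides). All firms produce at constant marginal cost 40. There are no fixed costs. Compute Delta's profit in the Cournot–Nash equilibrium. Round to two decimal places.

80.08

Each firm earns π_i = (102 - 3Q)q_i - 40q_i.
First-order condition (treating rivals' output as given): 62 - 6q_i - 3·Σ_{j≠i} q_j = 0.
By symmetry each firm produces the same amount; substituting Σ_{j≠i} q_j = 2q_i yields q_i = 62/12 = 31/6.
Price P = 102 - 3·(31/2) = 111/2.
Delta's profit: (111/2 - 40)·(31/6) = 961/12.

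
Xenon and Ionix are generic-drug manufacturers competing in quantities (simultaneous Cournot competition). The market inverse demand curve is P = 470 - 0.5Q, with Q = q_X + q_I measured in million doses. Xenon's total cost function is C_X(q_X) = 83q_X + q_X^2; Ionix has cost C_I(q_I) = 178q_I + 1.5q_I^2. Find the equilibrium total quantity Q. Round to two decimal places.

177.40

Xenon's profit: π_X = (470 - 0.5Q)q_X - (83q_X + q_X²). Setting ∂π_X/∂q_X = 0: 387 - 3q_X - (1/2)(q_I) = 0.
Ionix's first-order condition: 292 - 4q_I - (1/2)(q_X) = 0.
Rearranging gives the reaction functions q_X = (387 - (1/2)q_I)/3 and q_I = (292 - (1/2)q_X)/4.
Solving the pair: q_X = 119.3191, q_I = 58.0851.
Total output Q = 119.3191 + 58.0851 = 177.4043.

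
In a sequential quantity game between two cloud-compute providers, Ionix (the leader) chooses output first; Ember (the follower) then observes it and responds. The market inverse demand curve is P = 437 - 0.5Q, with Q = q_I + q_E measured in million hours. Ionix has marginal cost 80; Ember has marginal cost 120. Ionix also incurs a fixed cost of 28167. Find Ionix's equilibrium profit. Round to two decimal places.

The follower Ember best-responds to any q_I: π_E = (437 - 0.5Q)q_E - 120q_E.
∂π_E/∂q_E = 317 - (1/2)q_I - q_E = 0 gives the reaction function q_E = (317 - (1/2)q_I).
Ionix substitutes q_E(q_I) into its own profit: π_I = q_I(437 - (1/2)q_I - (317 - (1/2)q_I)/2) - 80q_I = (557/2 - (1/4)q_I)q_I - 80q_I.
Maximising: ∂π_I/∂q_I = 397/2 - (1/2)q_I = 0, giving q_I = 397.
Then q_E = (317 - (1/2)·397) = 237/2.
Price P = 437 - (1/2)·(1031/2) = 717/4.
Ionix's profit: (717/4 - 80)·397 - 28167 = 11235.2500.

11235.25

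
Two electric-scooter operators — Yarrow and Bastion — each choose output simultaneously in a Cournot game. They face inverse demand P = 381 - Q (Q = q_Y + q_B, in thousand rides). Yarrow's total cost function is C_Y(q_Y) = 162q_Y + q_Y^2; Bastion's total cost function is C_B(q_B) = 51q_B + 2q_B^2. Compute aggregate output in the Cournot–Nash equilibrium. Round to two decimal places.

Yarrow's profit: π_Y = (381 - Q)q_Y - (162q_Y + q_Y²). Setting ∂π_Y/∂q_Y = 0: 219 - 4q_Y - (q_B) = 0.
Bastion's first-order condition: 330 - 6q_B - (q_Y) = 0.
So q_Y = (219 - q_B)/4 and q_B = (330 - q_Y)/6.
Solving the pair: q_Y = 984/23, q_B = 1101/23.
Total output Q = 984/23 + 1101/23 = 90.6522.

90.65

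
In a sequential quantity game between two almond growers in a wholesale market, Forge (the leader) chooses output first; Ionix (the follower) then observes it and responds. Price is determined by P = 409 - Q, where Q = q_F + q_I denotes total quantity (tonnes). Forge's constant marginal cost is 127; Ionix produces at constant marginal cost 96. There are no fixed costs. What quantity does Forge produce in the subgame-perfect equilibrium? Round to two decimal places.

The follower Ionix best-responds to any q_F: π_I = (409 - Q)q_I - 96q_I.
Setting the follower's marginal profit to zero, 313 - q_F - 2q_I = 0, i.e. q_I = (313 - q_F)/2.
The leader anticipates this reaction. Substituting into P = 409 - Q gives P = 505/2 - (1/2)q_F, so π_F = (505/2 - (1/2)q_F)q_F - 127q_F.
Maximising: ∂π_F/∂q_F = 251/2 - q_F = 0, giving q_F = 251/2.
Then q_I = (313 - 251/2)/2 = 375/4.

125.50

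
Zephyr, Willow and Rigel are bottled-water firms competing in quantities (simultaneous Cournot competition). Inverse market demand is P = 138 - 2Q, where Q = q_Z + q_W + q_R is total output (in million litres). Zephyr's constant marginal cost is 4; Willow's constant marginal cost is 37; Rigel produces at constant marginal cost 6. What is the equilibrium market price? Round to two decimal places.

Zephyr's profit: π_Z = (138 - 2Q)q_Z - (4q_Z). Setting ∂π_Z/∂q_Z = 0: 134 - 4q_Z - 2(q_W + q_R) = 0.
Willow's profit: π_W = (138 - 2Q)q_W - (37q_W). Setting ∂π_W/∂q_W = 0: 101 - 4q_W - 2(q_Z + q_R) = 0.
Rigel's first-order condition: 132 - 4q_R - 2(q_Z + q_W) = 0.
Adding the 3 conditions: 367 − 4Q − 4Q = 0, i.e. Q = 367/8.
Back-substituting: q_Z = (134 − 367/4)/2 = 169/8, q_W = (101 − 367/4)/2 = 37/8, q_R = (132 − 367/4)/2 = 161/8.
Total output Q = 367/8, so price P = 138 - 2·(367/8) = 185/4.

46.25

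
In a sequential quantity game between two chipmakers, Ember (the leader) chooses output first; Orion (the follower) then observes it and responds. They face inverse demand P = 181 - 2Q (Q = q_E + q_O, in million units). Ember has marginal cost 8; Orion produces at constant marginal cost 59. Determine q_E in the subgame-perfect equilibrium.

56

The follower Orion best-responds to any q_E: π_O = (181 - 2Q)q_O - 59q_O.
Follower FOC: 122 - 2q_E - 4q_O = 0, so q_O(q_E) = (122 - 2q_E)/4.
Ember substitutes q_O(q_E) into its own profit: π_E = q_E(181 - 2q_E - (122 - 2q_E)/2) - 8q_E = (120 - q_E)q_E - 8q_E.
The leader's first-order condition 112 - 2q_E = 0 yields q_E = 56.
Then q_O = (122 - 2·56)/4 = 5/2.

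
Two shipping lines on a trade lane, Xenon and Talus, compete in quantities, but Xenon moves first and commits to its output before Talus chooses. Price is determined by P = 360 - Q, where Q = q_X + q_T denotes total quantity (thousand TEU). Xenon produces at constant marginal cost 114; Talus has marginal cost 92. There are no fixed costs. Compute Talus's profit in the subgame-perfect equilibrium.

6084

Solve by backward induction. Given q_X, the follower Talus maximises π_T = (360 - q_X - q_T)q_T - 92q_T.
Setting the follower's marginal profit to zero, 268 - q_X - 2q_T = 0, i.e. q_T = (268 - q_X)/2.
Xenon substitutes q_T(q_X) into its own profit: π_X = q_X(360 - q_X - (268 - q_X)/2) - 114q_X = (226 - (1/2)q_X)q_X - 114q_X.
Maximising: ∂π_X/∂q_X = 112 - q_X = 0, giving q_X = 112.
Then q_T = (268 - 112)/2 = 78.
Price P = 360 - 190 = 170.
Talus's profit: (170 - 92)·78 = 6084.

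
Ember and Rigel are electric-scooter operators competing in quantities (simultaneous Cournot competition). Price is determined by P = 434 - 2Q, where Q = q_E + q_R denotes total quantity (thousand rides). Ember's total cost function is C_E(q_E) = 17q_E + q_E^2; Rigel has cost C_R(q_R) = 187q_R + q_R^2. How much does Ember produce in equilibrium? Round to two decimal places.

Ember's profit: π_E = (434 - 2Q)q_E - (17q_E + q_E²). Setting ∂π_E/∂q_E = 0: 417 - 6q_E - 2(q_R) = 0.
Rigel's first-order condition: 247 - 6q_R - 2(q_E) = 0.
So q_E = (417 - 2q_R)/6 and q_R = (247 - 2q_E)/6.
Substituting one into the other gives q_E = 251/4 and q_R = 81/4.

62.75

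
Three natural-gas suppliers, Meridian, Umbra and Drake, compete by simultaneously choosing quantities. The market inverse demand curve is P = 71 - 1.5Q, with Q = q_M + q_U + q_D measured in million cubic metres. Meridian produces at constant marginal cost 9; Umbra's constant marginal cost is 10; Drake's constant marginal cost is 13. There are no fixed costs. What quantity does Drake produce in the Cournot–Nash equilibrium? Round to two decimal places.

Meridian's profit: π_M = (71 - 1.5Q)q_M - (9q_M). Setting ∂π_M/∂q_M = 0: 62 - 3q_M - (3/2)(q_U + q_D) = 0.
Umbra's profit: π_U = (71 - 1.5Q)q_U - (10q_U). Setting ∂π_U/∂q_U = 0: 61 - 3q_U - (3/2)(q_M + q_D) = 0.
Drake's first-order condition: 58 - 3q_D - (3/2)(q_M + q_U) = 0.
Summing all 3 equations gives 181 − 6Q = 0, hence Q = 181/6.
Back-substituting: q_M = (62 − 181/4)/(3/2) = 67/6, q_U = (61 − 181/4)/(3/2) = 21/2, q_D = (58 − 181/4)/(3/2) = 17/2.

8.50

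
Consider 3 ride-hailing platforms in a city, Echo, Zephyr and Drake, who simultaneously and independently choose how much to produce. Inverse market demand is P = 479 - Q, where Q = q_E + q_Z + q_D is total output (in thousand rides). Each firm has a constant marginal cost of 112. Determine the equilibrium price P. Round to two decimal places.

Each firm earns π_i = (479 - Q)q_i - 112q_i.
Setting ∂π_i/∂q_i = 0 with rivals' quantities fixed: 367 - 2q_i - Σ_{j≠i} q_j = 0.
With identical firms every q_j equals q_i, so Σ_{j≠i} q_j = 2q_i and 367 = 4q_i, giving q_i = 367/4.
Total output Q = 1101/4, so price P = 479 - 1101/4 = 815/4.

203.75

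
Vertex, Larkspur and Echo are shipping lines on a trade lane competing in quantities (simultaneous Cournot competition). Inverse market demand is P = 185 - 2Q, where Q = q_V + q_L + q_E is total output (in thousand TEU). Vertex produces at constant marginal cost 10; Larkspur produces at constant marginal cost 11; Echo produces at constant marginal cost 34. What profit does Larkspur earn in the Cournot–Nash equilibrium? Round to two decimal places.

1200.50

Vertex's profit: π_V = (185 - 2Q)q_V - (10q_V). Setting ∂π_V/∂q_V = 0: 175 - 4q_V - 2(q_L + q_E) = 0.
Larkspur's first-order condition: 174 - 4q_L - 2(q_V + q_E) = 0.
Echo's first-order condition: 151 - 4q_E - 2(q_V + q_L) = 0.
Summing all 3 equations gives 500 − 8Q = 0, hence Q = 125/2.
Back-substituting: q_V = (175 − 125)/2 = 25, q_L = (174 − 125)/2 = 49/2, q_E = (151 − 125)/2 = 13.
Price P = 185 - 2·(125/2) = 60.
Larkspur's profit: (60 - 11)·(49/2) = 1200.5000.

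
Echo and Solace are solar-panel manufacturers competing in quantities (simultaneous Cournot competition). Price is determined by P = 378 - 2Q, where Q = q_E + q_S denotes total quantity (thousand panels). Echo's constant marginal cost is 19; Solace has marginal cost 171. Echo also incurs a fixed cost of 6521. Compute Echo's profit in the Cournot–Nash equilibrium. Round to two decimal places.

7985.72

Echo's profit: π_E = (378 - 2Q)q_E - (19q_E). Setting ∂π_E/∂q_E = 0: 359 - 4q_E - 2(q_S) = 0.
Solace's first-order condition: 207 - 4q_S - 2(q_E) = 0.
Rearranging gives the reaction functions q_E = (359 - 2q_S)/4 and q_S = (207 - 2q_E)/4.
Substituting one into the other gives q_E = 511/6 and q_S = 55/6.
Price P = 378 - 2·(283/3) = 568/3.
Echo's profit: (568/3 - 19)·(511/6) - 6521 = 7985.7222.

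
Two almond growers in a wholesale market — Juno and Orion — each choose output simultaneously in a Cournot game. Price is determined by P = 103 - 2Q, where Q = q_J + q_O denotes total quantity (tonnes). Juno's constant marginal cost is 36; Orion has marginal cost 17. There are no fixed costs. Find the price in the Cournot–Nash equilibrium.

Juno's profit: π_J = (103 - 2Q)q_J - (36q_J). Setting ∂π_J/∂q_J = 0: 67 - 4q_J - 2(q_O) = 0.
Orion's first-order condition: 86 - 4q_O - 2(q_J) = 0.
Best responses: q_J = (67 - 2q_O)/4, q_O = (86 - 2q_J)/4.
Substituting one into the other gives q_J = 8 and q_O = 35/2.
Total output Q = 51/2, so price P = 103 - 2·(51/2) = 52.

52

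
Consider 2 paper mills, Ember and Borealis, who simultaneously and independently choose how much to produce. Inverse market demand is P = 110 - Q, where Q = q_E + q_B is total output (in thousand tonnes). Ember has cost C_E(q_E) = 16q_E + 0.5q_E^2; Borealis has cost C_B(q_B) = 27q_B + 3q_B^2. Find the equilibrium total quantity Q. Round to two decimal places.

35.83

Ember's profit: π_E = (110 - Q)q_E - (16q_E + (1/2)q_E²). Setting ∂π_E/∂q_E = 0: 94 - 3q_E - (q_B) = 0.
Borealis's profit: π_B = (110 - Q)q_B - (27q_B + 3q_B²). Setting ∂π_B/∂q_B = 0: 83 - 8q_B - (q_E) = 0.
Best responses: q_E = (94 - q_B)/3, q_B = (83 - q_E)/8.
Solving the pair: q_E = 669/23, q_B = 155/23.
Total output Q = 669/23 + 155/23 = 824/23.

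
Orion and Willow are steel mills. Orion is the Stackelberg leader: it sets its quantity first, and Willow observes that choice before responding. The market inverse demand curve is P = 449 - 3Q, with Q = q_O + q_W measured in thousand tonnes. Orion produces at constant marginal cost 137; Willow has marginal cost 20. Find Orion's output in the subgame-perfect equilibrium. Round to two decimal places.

32.50

The follower Willow best-responds to any q_O: π_W = (449 - 3Q)q_W - 20q_W.
Follower FOC: 429 - 3q_O - 6q_W = 0, so q_W(q_O) = (429 - 3q_O)/6.
The leader anticipates this reaction. Substituting into P = 449 - 3Q gives P = 469/2 - (3/2)q_O, so π_O = (469/2 - (3/2)q_O)q_O - 137q_O.
Maximising: ∂π_O/∂q_O = 195/2 - 3q_O = 0, giving q_O = 65/2.
Then q_W = (429 - 3·(65/2))/6 = 221/4.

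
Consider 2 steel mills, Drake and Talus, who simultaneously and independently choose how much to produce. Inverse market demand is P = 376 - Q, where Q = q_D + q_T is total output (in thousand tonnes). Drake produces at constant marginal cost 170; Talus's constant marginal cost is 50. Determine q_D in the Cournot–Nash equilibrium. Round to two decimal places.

28.67

Drake's profit: π_D = (376 - Q)q_D - (170q_D). Setting ∂π_D/∂q_D = 0: 206 - 2q_D - (q_T) = 0.
Talus's profit: π_T = (376 - Q)q_T - (50q_T). Setting ∂π_T/∂q_T = 0: 326 - 2q_T - (q_D) = 0.
Rearranging gives the reaction functions q_D = (206 - q_T)/2 and q_T = (326 - q_D)/2.
Substituting one into the other gives q_D = 86/3 and q_T = 446/3.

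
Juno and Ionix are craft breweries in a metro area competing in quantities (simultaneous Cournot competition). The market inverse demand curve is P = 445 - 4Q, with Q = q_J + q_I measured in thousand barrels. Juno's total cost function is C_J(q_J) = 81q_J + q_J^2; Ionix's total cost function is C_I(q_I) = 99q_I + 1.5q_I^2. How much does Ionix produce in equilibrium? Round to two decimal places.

21.32

Juno's profit: π_J = (445 - 4Q)q_J - (81q_J + q_J²). Setting ∂π_J/∂q_J = 0: 364 - 10q_J - 4(q_I) = 0.
Ionix's profit: π_I = (445 - 4Q)q_I - (99q_I + (3/2)q_I²). Setting ∂π_I/∂q_I = 0: 346 - 11q_I - 4(q_J) = 0.
Rearranging gives the reaction functions q_J = (364 - 4q_I)/10 and q_I = (346 - 4q_J)/11.
Substituting one into the other gives q_J = 1310/47 and q_I = 1002/47.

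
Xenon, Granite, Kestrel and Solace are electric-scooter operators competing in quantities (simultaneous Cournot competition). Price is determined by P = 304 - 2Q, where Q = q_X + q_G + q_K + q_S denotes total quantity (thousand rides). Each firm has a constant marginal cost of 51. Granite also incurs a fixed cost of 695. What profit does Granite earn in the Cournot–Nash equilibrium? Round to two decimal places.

585.18

A representative firm's profit is π_i = q_i(304 - 2Q) - 51q_i.
First-order condition (treating rivals' output as given): 253 - 4q_i - 2·Σ_{j≠i} q_j = 0.
With identical firms every q_j equals q_i, so Σ_{j≠i} q_j = 3q_i and 253 = 10q_i, giving q_i = 253/10.
Price P = 304 - 2·(506/5) = 508/5.
Granite's profit: (508/5 - 51)·(253/10) - 695 = 585.1800.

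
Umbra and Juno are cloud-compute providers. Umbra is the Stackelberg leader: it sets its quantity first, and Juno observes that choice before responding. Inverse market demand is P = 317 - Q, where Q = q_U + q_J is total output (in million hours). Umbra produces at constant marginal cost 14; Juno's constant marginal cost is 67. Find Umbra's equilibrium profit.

15842

Solve by backward induction. Given q_U, the follower Juno maximises π_J = (317 - q_U - q_J)q_J - 67q_J.
Follower FOC: 250 - q_U - 2q_J = 0, so q_J(q_U) = (250 - q_U)/2.
The leader anticipates this reaction. Substituting into P = 317 - Q gives P = 192 - (1/2)q_U, so π_U = (192 - (1/2)q_U)q_U - 14q_U.
The leader's first-order condition 178 - q_U = 0 yields q_U = 178.
Then q_J = (250 - 178)/2 = 36.
Price P = 317 - 214 = 103.
Umbra's profit: (103 - 14)·178 = 15842.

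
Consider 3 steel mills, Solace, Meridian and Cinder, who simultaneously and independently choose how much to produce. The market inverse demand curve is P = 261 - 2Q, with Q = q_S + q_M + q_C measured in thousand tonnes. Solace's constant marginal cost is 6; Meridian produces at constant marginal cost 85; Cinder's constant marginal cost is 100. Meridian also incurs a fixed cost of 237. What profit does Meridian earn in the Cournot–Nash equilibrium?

Solace's profit: π_S = (261 - 2Q)q_S - (6q_S). Setting ∂π_S/∂q_S = 0: 255 - 4q_S - 2(q_M + q_C) = 0.
Meridian's profit: π_M = (261 - 2Q)q_M - (85q_M). Setting ∂π_M/∂q_M = 0: 176 - 4q_M - 2(q_S + q_C) = 0.
Cinder's first-order condition: 161 - 4q_C - 2(q_S + q_M) = 0.
Summing all 3 equations gives 592 − 8Q = 0, hence Q = 74.
Back-substituting: q_S = (255 − 148)/2 = 107/2, q_M = (176 − 148)/2 = 14, q_C = (161 − 148)/2 = 13/2.
Price P = 261 - 2·74 = 113.
Meridian's profit: (113 - 85)·14 - 237 = 155.

155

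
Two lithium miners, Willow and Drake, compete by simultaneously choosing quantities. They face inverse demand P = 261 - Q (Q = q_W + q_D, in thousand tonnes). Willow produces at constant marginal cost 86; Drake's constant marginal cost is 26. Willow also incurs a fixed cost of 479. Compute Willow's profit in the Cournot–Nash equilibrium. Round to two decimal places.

990.44

Willow's profit: π_W = (261 - Q)q_W - (86q_W). Setting ∂π_W/∂q_W = 0: 175 - 2q_W - (q_D) = 0.
Drake's profit: π_D = (261 - Q)q_D - (26q_D). Setting ∂π_D/∂q_D = 0: 235 - 2q_D - (q_W) = 0.
Rearranging gives the reaction functions q_W = (175 - q_D)/2 and q_D = (235 - q_W)/2.
Substituting one into the other gives q_W = 115/3 and q_D = 295/3.
Price P = 261 - 410/3 = 373/3.
Willow's profit: (373/3 - 86)·(115/3) - 479 = 990.4444.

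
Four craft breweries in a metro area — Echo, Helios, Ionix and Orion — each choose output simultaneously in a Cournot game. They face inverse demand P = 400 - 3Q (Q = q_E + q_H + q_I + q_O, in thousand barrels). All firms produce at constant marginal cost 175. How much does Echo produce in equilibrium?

A representative firm's profit is π_i = q_i(400 - 3Q) - 175q_i.
Setting ∂π_i/∂q_i = 0 with rivals' quantities fixed: 225 - 6q_i - 3·Σ_{j≠i} q_j = 0.
With identical firms every q_j equals q_i, so Σ_{j≠i} q_j = 3q_i and 225 = 15q_i, giving q_i = 15.

15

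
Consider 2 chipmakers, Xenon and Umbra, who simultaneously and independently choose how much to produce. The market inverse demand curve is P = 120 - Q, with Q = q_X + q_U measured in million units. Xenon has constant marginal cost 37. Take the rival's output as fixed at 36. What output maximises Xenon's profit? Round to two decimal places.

23.50

With the rival's output fixed at 36, Xenon's profit is π_X = (120 - 36 - q_X)q_X - (37q_X) = (84 - q_X)q_X - (37q_X).
∂π_X/∂q_X = 47 - 2q_X = 0, so q_X = 47/2.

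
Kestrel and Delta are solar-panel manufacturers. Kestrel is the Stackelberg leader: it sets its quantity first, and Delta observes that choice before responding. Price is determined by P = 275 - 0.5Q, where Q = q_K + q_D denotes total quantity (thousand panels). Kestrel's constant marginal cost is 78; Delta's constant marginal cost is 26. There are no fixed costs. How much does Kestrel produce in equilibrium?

The follower Delta best-responds to any q_K: π_D = (275 - 0.5Q)q_D - 26q_D.
Setting the follower's marginal profit to zero, 249 - (1/2)q_K - q_D = 0, i.e. q_D = (249 - (1/2)q_K).
The leader anticipates this reaction. Substituting into P = 275 - 0.5Q gives P = 301/2 - (1/4)q_K, so π_K = (301/2 - (1/4)q_K)q_K - 78q_K.
Maximising: ∂π_K/∂q_K = 145/2 - (1/2)q_K = 0, giving q_K = 145.
Then q_D = (249 - (1/2)·145) = 353/2.

145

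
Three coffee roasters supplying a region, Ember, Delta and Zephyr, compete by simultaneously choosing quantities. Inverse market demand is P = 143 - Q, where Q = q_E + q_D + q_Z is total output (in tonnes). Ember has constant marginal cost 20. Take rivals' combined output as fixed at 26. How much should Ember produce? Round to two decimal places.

48.50

With rivals' combined output fixed at 26, Ember's profit is π_E = (143 - 26 - q_E)q_E - (20q_E) = (117 - q_E)q_E - (20q_E).
∂π_E/∂q_E = 97 - 2q_E = 0, so q_E = 97/2.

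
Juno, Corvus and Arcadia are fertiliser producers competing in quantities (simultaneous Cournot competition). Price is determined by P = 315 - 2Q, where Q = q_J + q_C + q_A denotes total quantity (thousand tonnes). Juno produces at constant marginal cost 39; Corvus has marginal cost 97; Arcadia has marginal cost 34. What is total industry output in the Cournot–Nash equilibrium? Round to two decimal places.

Juno's profit: π_J = (315 - 2Q)q_J - (39q_J). Setting ∂π_J/∂q_J = 0: 276 - 4q_J - 2(q_C + q_A) = 0.
Corvus's profit: π_C = (315 - 2Q)q_C - (97q_C). Setting ∂π_C/∂q_C = 0: 218 - 4q_C - 2(q_J + q_A) = 0.
Arcadia's profit: π_A = (315 - 2Q)q_A - (34q_A). Setting ∂π_A/∂q_A = 0: 281 - 4q_A - 2(q_J + q_C) = 0.
Adding the 3 conditions: 775 − 4Q − 4Q = 0, i.e. Q = 775/8.
Back-substituting: q_J = (276 − 775/4)/2 = 329/8, q_C = (218 − 775/4)/2 = 97/8, q_A = (281 − 775/4)/2 = 349/8.
Total output Q = 329/8 + 97/8 + 349/8 = 775/8.

96.88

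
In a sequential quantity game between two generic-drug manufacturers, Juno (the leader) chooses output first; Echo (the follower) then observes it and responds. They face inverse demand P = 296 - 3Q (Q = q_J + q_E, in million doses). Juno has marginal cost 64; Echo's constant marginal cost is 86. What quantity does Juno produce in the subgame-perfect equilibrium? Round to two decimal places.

42.33

The follower Echo best-responds to any q_J: π_E = (296 - 3Q)q_E - 86q_E.
∂π_E/∂q_E = 210 - 3q_J - 6q_E = 0 gives the reaction function q_E = (210 - 3q_J)/6.
The leader anticipates this reaction. Substituting into P = 296 - 3Q gives P = 191 - (3/2)q_J, so π_J = (191 - (3/2)q_J)q_J - 64q_J.
The leader's first-order condition 127 - 3q_J = 0 yields q_J = 127/3.
Then q_E = (210 - 3·(127/3))/6 = 83/6.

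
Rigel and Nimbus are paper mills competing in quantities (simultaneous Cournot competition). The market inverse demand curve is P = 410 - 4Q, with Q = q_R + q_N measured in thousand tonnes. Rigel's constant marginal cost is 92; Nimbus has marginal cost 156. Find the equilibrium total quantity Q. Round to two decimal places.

Rigel's profit: π_R = (410 - 4Q)q_R - (92q_R). Setting ∂π_R/∂q_R = 0: 318 - 8q_R - 4(q_N) = 0.
Nimbus's profit: π_N = (410 - 4Q)q_N - (156q_N). Setting ∂π_N/∂q_N = 0: 254 - 8q_N - 4(q_R) = 0.
Rearranging gives the reaction functions q_R = (318 - 4q_N)/8 and q_N = (254 - 4q_R)/8.
Substituting one into the other gives q_R = 191/6 and q_N = 95/6.
Total output Q = 191/6 + 95/6 = 143/3.

47.67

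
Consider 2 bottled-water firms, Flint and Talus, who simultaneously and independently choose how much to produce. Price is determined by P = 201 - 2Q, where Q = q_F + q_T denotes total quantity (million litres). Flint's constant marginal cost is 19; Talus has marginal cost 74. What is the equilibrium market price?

Flint's profit: π_F = (201 - 2Q)q_F - (19q_F). Setting ∂π_F/∂q_F = 0: 182 - 4q_F - 2(q_T) = 0.
Talus's first-order condition: 127 - 4q_T - 2(q_F) = 0.
Best responses: q_F = (182 - 2q_T)/4, q_T = (127 - 2q_F)/4.
Solving the pair: q_F = 79/2, q_T = 12.
Total output Q = 103/2, so price P = 201 - 2·(103/2) = 98.

98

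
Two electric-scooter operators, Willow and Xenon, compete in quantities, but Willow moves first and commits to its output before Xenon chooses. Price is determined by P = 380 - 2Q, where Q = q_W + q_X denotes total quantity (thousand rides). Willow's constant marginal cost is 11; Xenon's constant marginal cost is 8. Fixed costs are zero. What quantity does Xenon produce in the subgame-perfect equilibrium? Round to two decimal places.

The follower Xenon best-responds to any q_W: π_X = (380 - 2Q)q_X - 8q_X.
Setting the follower's marginal profit to zero, 372 - 2q_W - 4q_X = 0, i.e. q_X = (372 - 2q_W)/4.
The leader anticipates this reaction. Substituting into P = 380 - 2Q gives P = 194 - q_W, so π_W = (194 - q_W)q_W - 11q_W.
The leader's first-order condition 183 - 2q_W = 0 yields q_W = 183/2.
Then q_X = (372 - 2·(183/2))/4 = 189/4.

47.25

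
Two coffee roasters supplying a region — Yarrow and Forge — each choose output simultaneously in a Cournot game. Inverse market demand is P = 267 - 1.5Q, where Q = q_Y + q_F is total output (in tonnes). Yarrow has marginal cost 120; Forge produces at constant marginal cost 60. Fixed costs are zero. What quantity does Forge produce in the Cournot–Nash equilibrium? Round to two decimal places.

Yarrow's profit: π_Y = (267 - 1.5Q)q_Y - (120q_Y). Setting ∂π_Y/∂q_Y = 0: 147 - 3q_Y - (3/2)(q_F) = 0.
Forge's profit: π_F = (267 - 1.5Q)q_F - (60q_F). Setting ∂π_F/∂q_F = 0: 207 - 3q_F - (3/2)(q_Y) = 0.
Rearranging gives the reaction functions q_Y = (147 - (3/2)q_F)/3 and q_F = (207 - (3/2)q_Y)/3.
Substituting one into the other gives q_Y = 58/3 and q_F = 178/3.

59.33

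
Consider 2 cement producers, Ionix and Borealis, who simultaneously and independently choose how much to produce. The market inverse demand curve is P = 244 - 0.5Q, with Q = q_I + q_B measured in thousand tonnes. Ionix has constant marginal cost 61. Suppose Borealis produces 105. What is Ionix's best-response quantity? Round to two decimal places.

With the rival's output fixed at 105, Ionix's profit is π_I = (244 - (1/2)·105 - (1/2)q_I)q_I - (61q_I) = (383/2 - (1/2)q_I)q_I - (61q_I).
∂π_I/∂q_I = 261/2 - q_I = 0, so q_I = 261/2.

130.50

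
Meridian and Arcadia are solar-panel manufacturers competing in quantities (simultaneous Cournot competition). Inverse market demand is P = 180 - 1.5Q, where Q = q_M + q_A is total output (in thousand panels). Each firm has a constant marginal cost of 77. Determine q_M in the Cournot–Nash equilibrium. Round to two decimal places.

22.89

Each firm earns π_i = (180 - 1.5Q)q_i - 77q_i.
Setting ∂π_i/∂q_i = 0 with rivals' quantities fixed: 103 - 3q_i - (3/2)q_j = 0.
With identical firms every q_j equals q_i, so q_j = q_i and 103 = (9/2)q_i, giving q_i = 206/9.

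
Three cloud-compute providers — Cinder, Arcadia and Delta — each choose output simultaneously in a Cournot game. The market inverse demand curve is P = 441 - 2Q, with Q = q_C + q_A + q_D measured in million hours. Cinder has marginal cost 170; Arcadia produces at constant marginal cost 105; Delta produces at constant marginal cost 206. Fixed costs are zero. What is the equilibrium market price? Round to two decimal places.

230.50

Cinder's profit: π_C = (441 - 2Q)q_C - (170q_C). Setting ∂π_C/∂q_C = 0: 271 - 4q_C - 2(q_A + q_D) = 0.
Arcadia's first-order condition: 336 - 4q_A - 2(q_C + q_D) = 0.
Delta's first-order condition: 235 - 4q_D - 2(q_C + q_A) = 0.
Summing all 3 equations gives 842 − 8Q = 0, hence Q = 421/4.
Back-substituting: q_C = (271 − 421/2)/2 = 121/4, q_A = (336 − 421/2)/2 = 251/4, q_D = (235 − 421/2)/2 = 49/4.
Total output Q = 421/4, so price P = 441 - 2·(421/4) = 461/2.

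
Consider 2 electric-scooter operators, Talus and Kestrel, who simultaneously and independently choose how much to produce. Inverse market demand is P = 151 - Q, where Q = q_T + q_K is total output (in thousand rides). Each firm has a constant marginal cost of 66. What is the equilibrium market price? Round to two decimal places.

A representative firm's profit is π_i = q_i(151 - Q) - 66q_i.
First-order condition (treating rivals' output as given): 85 - 2q_i - q_j = 0.
With identical firms every q_j equals q_i, so q_j = q_i and 85 = 3q_i, giving q_i = 85/3.
Total output Q = 170/3, so price P = 151 - 170/3 = 283/3.

94.33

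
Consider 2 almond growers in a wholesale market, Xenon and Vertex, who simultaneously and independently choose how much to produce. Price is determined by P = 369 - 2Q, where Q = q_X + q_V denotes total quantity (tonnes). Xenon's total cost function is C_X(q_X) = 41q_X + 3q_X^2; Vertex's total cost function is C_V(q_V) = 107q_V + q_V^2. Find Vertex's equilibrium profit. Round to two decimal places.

3690.02

Xenon's profit: π_X = (369 - 2Q)q_X - (41q_X + 3q_X²). Setting ∂π_X/∂q_X = 0: 328 - 10q_X - 2(q_V) = 0.
Vertex's profit: π_V = (369 - 2Q)q_V - (107q_V + q_V²). Setting ∂π_V/∂q_V = 0: 262 - 6q_V - 2(q_X) = 0.
Rearranging gives the reaction functions q_X = (328 - 2q_V)/10 and q_V = (262 - 2q_X)/6.
Substituting one into the other gives q_X = 361/14 and q_V = 491/14.
Price P = 369 - 2·(426/7) = 1731/7.
Vertex's profit: (1731/7)·(491/14) - 107·(491/14) - (491/14)² = 3690.0153.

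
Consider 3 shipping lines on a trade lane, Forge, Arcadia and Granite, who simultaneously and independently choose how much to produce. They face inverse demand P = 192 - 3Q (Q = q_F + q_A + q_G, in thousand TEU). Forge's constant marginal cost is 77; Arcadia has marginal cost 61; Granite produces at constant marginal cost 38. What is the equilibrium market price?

92

Forge's profit: π_F = (192 - 3Q)q_F - (77q_F). Setting ∂π_F/∂q_F = 0: 115 - 6q_F - 3(q_A + q_G) = 0.
Arcadia's first-order condition: 131 - 6q_A - 3(q_F + q_G) = 0.
Granite's first-order condition: 154 - 6q_G - 3(q_F + q_A) = 0.
Adding the 3 first-order conditions: 400 − 12Q = 0, so Q = 100/3.
Back-substituting: q_F = (115 − 100)/3 = 5, q_A = (131 − 100)/3 = 31/3, q_G = (154 − 100)/3 = 18.
Total output Q = 100/3, so price P = 192 - 3·(100/3) = 92.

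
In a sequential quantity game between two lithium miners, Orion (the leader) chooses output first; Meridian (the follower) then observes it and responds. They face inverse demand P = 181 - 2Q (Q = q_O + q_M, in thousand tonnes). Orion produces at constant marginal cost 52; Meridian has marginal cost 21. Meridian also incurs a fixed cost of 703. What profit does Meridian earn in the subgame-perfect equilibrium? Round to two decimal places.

Solve by backward induction. Given q_O, the follower Meridian maximises π_M = (181 - 2q_O - 2q_M)q_M - 21q_M.
Follower FOC: 160 - 2q_O - 4q_M = 0, so q_M(q_O) = (160 - 2q_O)/4.
Orion substitutes q_M(q_O) into its own profit: π_O = q_O(181 - 2q_O - (160 - 2q_O)/2) - 52q_O = (101 - q_O)q_O - 52q_O.
Leader FOC: 49 - 2q_O = 0, so q_O = 49/2.
Then q_M = (160 - 2·(49/2))/4 = 111/4.
Price P = 181 - 2·(209/4) = 153/2.
Meridian's profit: (153/2 - 21)·(111/4) - 703 = 837.1250.

837.13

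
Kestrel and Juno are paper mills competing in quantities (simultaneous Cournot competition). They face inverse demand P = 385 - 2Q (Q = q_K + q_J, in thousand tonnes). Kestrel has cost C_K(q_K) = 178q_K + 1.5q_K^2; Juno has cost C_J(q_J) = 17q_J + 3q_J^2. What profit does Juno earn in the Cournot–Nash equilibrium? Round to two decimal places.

5365.29

Kestrel's profit: π_K = (385 - 2Q)q_K - (178q_K + (3/2)q_K²). Setting ∂π_K/∂q_K = 0: 207 - 7q_K - 2(q_J) = 0.
Juno's profit: π_J = (385 - 2Q)q_J - (17q_J + 3q_J²). Setting ∂π_J/∂q_J = 0: 368 - 10q_J - 2(q_K) = 0.
Best responses: q_K = (207 - 2q_J)/7, q_J = (368 - 2q_K)/10.
Solving the pair: q_K = 667/33, q_J = 1081/33.
Price P = 385 - 2·(1748/33) = 279.0606.
Juno's profit: 279.0606·(1081/33) - 17·(1081/33) - 3(1081/33)² = 5365.2938.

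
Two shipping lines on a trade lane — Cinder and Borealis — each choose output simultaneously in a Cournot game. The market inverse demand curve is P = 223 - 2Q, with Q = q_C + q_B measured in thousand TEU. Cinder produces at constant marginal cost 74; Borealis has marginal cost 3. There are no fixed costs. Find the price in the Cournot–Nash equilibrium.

100

Cinder's profit: π_C = (223 - 2Q)q_C - (74q_C). Setting ∂π_C/∂q_C = 0: 149 - 4q_C - 2(q_B) = 0.
Borealis's first-order condition: 220 - 4q_B - 2(q_C) = 0.
Rearranging gives the reaction functions q_C = (149 - 2q_B)/4 and q_B = (220 - 2q_C)/4.
Solving the pair: q_C = 13, q_B = 97/2.
Total output Q = 123/2, so price P = 223 - 2·(123/2) = 100.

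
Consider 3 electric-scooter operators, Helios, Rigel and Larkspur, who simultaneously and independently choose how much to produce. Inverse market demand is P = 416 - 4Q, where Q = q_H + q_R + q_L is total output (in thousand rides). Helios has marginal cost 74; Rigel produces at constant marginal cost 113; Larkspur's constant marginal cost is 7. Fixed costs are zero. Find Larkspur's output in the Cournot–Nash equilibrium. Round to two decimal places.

36.38

Helios's profit: π_H = (416 - 4Q)q_H - (74q_H). Setting ∂π_H/∂q_H = 0: 342 - 8q_H - 4(q_R + q_L) = 0.
Rigel's first-order condition: 303 - 8q_R - 4(q_H + q_L) = 0.
Larkspur's first-order condition: 409 - 8q_L - 4(q_H + q_R) = 0.
Adding the 3 conditions: 1054 − 8Q − 8Q = 0, i.e. Q = 527/8.
Back-substituting: q_H = (342 − 527/2)/4 = 157/8, q_R = (303 − 527/2)/4 = 79/8, q_L = (409 − 527/2)/4 = 291/8.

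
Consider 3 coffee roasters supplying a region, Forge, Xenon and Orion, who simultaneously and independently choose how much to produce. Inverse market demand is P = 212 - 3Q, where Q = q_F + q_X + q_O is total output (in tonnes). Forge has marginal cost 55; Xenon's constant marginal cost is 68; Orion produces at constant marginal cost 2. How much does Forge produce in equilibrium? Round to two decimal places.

Forge's profit: π_F = (212 - 3Q)q_F - (55q_F). Setting ∂π_F/∂q_F = 0: 157 - 6q_F - 3(q_X + q_O) = 0.
Xenon's profit: π_X = (212 - 3Q)q_X - (68q_X). Setting ∂π_X/∂q_X = 0: 144 - 6q_X - 3(q_F + q_O) = 0.
Orion's first-order condition: 210 - 6q_O - 3(q_F + q_X) = 0.
Adding the 3 first-order conditions: 511 − 12Q = 0, so Q = 511/12.
Back-substituting: q_F = (157 − 511/4)/3 = 39/4, q_X = (144 − 511/4)/3 = 65/12, q_O = (210 − 511/4)/3 = 329/12.

9.75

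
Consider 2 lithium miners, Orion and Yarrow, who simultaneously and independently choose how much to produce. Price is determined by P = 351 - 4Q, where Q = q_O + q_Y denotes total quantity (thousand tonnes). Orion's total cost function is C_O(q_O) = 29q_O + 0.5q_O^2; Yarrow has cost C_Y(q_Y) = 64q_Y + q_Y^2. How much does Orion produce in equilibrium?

28

Orion's profit: π_O = (351 - 4Q)q_O - (29q_O + (1/2)q_O²). Setting ∂π_O/∂q_O = 0: 322 - 9q_O - 4(q_Y) = 0.
Yarrow's first-order condition: 287 - 10q_Y - 4(q_O) = 0.
Rearranging gives the reaction functions q_O = (322 - 4q_Y)/9 and q_Y = (287 - 4q_O)/10.
Substituting one into the other gives q_O = 28 and q_Y = 35/2.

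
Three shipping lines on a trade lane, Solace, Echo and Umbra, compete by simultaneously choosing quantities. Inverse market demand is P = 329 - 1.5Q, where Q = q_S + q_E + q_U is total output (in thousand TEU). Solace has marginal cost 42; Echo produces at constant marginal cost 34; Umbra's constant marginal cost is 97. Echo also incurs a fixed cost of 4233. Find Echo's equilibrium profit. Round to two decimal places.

Solace's profit: π_S = (329 - 1.5Q)q_S - (42q_S). Setting ∂π_S/∂q_S = 0: 287 - 3q_S - (3/2)(q_E + q_U) = 0.
Echo's profit: π_E = (329 - 1.5Q)q_E - (34q_E). Setting ∂π_E/∂q_E = 0: 295 - 3q_E - (3/2)(q_S + q_U) = 0.
Umbra's first-order condition: 232 - 3q_U - (3/2)(q_S + q_E) = 0.
Adding the 3 conditions: 814 − 3Q − 3Q = 0, i.e. Q = 407/3.
Back-substituting: q_S = (287 − 407/2)/(3/2) = 167/3, q_E = (295 − 407/2)/(3/2) = 61, q_U = (232 − 407/2)/(3/2) = 19.
Price P = 329 - (3/2)·(407/3) = 251/2.
Echo's profit: (251/2 - 34)·61 - 4233 = 1348.5000.

1348.50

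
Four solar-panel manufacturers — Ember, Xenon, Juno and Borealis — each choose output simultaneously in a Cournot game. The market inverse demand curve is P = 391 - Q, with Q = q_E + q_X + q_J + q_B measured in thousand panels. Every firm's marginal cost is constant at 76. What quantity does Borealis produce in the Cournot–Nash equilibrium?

Each firm earns π_i = (391 - Q)q_i - 76q_i.
First-order condition (treating rivals' output as given): 315 - 2q_i - Σ_{j≠i} q_j = 0.
By symmetry each firm produces the same amount; substituting Σ_{j≠i} q_j = 3q_i yields q_i = 315/5 = 63.

63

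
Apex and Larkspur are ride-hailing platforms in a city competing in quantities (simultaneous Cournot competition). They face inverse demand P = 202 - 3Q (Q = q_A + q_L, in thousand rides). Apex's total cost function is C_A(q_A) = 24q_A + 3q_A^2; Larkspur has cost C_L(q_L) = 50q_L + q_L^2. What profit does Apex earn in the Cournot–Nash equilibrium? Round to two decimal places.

742.79

Apex's profit: π_A = (202 - 3Q)q_A - (24q_A + 3q_A²). Setting ∂π_A/∂q_A = 0: 178 - 12q_A - 3(q_L) = 0.
Larkspur's first-order condition: 152 - 8q_L - 3(q_A) = 0.
Best responses: q_A = (178 - 3q_L)/12, q_L = (152 - 3q_A)/8.
Substituting one into the other gives q_A = 968/87 and q_L = 430/29.
Price P = 202 - 3·25.9540 = 124.1379.
Apex's profit: 124.1379·(968/87) - 24·(968/87) - 3(968/87)² = 742.7856.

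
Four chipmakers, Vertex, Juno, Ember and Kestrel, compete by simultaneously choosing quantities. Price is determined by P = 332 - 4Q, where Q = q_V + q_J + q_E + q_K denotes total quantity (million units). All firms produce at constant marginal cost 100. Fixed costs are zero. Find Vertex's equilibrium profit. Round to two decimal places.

A representative firm's profit is π_i = q_i(332 - 4Q) - 100q_i.
Setting ∂π_i/∂q_i = 0 with rivals' quantities fixed: 232 - 8q_i - 4·Σ_{j≠i} q_j = 0.
With identical firms every q_j equals q_i, so Σ_{j≠i} q_j = 3q_i and 232 = 20q_i, giving q_i = 58/5.
Price P = 332 - 4·(232/5) = 732/5.
Vertex's profit: (732/5 - 100)·(58/5) = 538.2400.

538.24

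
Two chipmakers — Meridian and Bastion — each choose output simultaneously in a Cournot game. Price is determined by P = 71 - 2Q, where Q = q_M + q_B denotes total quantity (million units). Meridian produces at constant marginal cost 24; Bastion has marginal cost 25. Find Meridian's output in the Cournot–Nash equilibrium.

8

Meridian's profit: π_M = (71 - 2Q)q_M - (24q_M). Setting ∂π_M/∂q_M = 0: 47 - 4q_M - 2(q_B) = 0.
Bastion's first-order condition: 46 - 4q_B - 2(q_M) = 0.
Rearranging gives the reaction functions q_M = (47 - 2q_B)/4 and q_B = (46 - 2q_M)/4.
Substituting one into the other gives q_M = 8 and q_B = 15/2.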